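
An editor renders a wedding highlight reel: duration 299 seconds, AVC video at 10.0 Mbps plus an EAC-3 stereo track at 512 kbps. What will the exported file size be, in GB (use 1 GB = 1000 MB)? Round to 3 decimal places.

0.393 GB

Audio: 512 kbps = 0.512 Mbps.
Total bitrate: 10.0 + 0.512 = 10.512 Mbps.
Stream data: 10.512 Mbps × 299 s = 3143.1 Mb.
3,143 Mb ÷ 8 = 392.9 MB → 0.3929 GB.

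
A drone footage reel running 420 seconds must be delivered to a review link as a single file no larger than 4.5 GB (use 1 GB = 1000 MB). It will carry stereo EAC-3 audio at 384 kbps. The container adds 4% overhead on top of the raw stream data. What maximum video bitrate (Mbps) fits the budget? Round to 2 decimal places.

82.03 Mbps

Budget: 4.5 GB = 36000.0 Mb.
Stream payload after overhead: 36000.0 / 1.04 = 34615.4 Mb.
Total bitrate budget: 34615.4 Mb / 420 s = 82.418 Mbps.
Audio: 384 kbps = 0.384 Mbps.
Video: 82.418 − 0.384 = 82.034 Mbps.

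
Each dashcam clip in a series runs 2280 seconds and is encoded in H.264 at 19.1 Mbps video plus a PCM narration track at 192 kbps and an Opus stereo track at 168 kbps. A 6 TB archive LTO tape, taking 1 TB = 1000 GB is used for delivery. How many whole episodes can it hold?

1081

Audio total: 192 + 168 = 360 kbps = 0.360 Mbps.
Total bitrate: 19.460 Mbps.
Per item: 19.460 Mbps × 2280 s = 44,369 Mb = 5,546 MB.
Capacity: 6 TB = 48,000,000 Mb; 1081.84 items → 1081 complete.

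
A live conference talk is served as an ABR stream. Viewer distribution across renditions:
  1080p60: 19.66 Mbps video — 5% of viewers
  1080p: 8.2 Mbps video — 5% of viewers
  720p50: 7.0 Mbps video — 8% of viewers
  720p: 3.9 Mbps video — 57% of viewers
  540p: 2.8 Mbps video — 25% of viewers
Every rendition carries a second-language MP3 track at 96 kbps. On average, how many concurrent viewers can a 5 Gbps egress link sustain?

Audio: 96 kbps = 0.096 Mbps.
Average per-viewer bitrate: 0.05×19.756 + 0.05×8.296 + 0.08×7.096 + 0.57×3.996 + 0.25×2.896 = 4.972 Mbps.
5 Gbps = 5,000 Mbps; 5,000 / 4.972 = 1005.63 → 1005.

1005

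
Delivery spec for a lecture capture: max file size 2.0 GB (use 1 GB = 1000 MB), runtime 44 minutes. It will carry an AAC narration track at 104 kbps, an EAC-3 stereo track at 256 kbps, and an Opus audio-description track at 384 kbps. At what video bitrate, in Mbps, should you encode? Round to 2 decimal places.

Budget: 2.0 GB = 16000.0 Mb.
44 min = 2640 s
Total bitrate budget: 16000.0 Mb / 2640 s = 6.061 Mbps.
Audio total: 104 + 256 + 384 = 744 kbps = 0.744 Mbps.
Video: 6.061 − 0.744 = 5.317 Mbps.

5.32 Mbps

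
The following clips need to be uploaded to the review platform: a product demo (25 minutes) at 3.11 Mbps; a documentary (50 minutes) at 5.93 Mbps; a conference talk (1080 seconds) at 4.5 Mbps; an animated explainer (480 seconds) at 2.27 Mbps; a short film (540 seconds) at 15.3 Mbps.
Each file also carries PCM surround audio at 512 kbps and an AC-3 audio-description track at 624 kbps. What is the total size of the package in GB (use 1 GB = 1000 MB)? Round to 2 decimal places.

5.52 GB

Audio total: 512 + 624 = 1136 kbps = 1.136 Mbps.
product demo: 4.246 Mbps × 1500 s = 6369.0 Mb
documentary: 7.066 Mbps × 3000 s = 21198.0 Mb
conference talk: 5.636 Mbps × 1080 s = 6086.9 Mb
animated explainer: 3.406 Mbps × 480 s = 1634.9 Mb
short film: 16.436 Mbps × 540 s = 8875.4 Mb
Total: 44164.2 Mb = 5520.5 MB.
= 5.521 GB.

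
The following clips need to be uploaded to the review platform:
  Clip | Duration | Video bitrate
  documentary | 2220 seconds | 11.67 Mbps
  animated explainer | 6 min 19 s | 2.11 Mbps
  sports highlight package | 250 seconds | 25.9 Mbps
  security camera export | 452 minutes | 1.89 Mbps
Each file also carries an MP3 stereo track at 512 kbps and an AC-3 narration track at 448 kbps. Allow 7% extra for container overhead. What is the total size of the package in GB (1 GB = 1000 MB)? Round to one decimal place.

15.1 GB

Audio total: 512 + 448 = 960 kbps = 0.960 Mbps.
documentary: 12.630 Mbps × 2220 s × 1.07 = 30001.3 Mb
animated explainer: 3.070 Mbps × 379 s × 1.07 = 1245.0 Mb
sports highlight package: 26.860 Mbps × 250 s × 1.07 = 7185.1 Mb
security camera export: 2.850 Mbps × 27120 s × 1.07 = 82702.4 Mb
Total: 121133.8 Mb = 15141.7 MB.
= 15.14 GB.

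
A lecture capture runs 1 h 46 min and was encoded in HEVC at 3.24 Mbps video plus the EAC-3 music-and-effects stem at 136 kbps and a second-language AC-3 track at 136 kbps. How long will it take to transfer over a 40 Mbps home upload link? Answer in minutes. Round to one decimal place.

9.3 minutes

1 h 46 min = 106 min = 6360 s
Audio total: 136 + 136 = 272 kbps = 0.272 Mbps.
Total bitrate: 3.512 Mbps.
File: 3.512 Mbps × 6360 s = 22336.3 Mb.
At 40 Mbps: 22336.3 / 40 = 558.4 s ≈ 9.31 minutes.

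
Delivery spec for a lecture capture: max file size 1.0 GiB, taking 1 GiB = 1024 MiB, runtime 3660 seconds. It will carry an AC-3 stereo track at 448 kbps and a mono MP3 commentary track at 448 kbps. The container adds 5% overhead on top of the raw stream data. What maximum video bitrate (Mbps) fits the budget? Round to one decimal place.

1.3 Mbps

Budget: 1.0 GiB = 8589.9 Mb.
Stream payload after overhead: 8589.9 / 1.05 = 8180.9 Mb.
Total bitrate budget: 8180.9 Mb / 3660 s = 2.235 Mbps.
Audio total: 448 + 448 = 896 kbps = 0.896 Mbps.
Video: 2.235 − 0.896 = 1.339 Mbps.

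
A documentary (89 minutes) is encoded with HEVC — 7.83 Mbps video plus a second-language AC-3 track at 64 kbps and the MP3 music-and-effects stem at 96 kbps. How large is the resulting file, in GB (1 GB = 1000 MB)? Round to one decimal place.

89 min = 5340 s
Audio total: 64 + 96 = 160 kbps = 0.160 Mbps.
Total bitrate: 7.83 + 0.160 = 7.990 Mbps.
Stream data: 7.990 Mbps × 5340 s = 42666.6 Mb.
42,667 Mb ÷ 8 = 5,333 MB → 5.333 GB.

5.3 GB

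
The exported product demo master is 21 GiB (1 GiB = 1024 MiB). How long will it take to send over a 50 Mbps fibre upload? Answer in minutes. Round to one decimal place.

File: 21 GiB = 180388.6 Mb.
At 50 Mbps: 180388.6 / 50 = 3607.8 s ≈ 60.1 minutes.

60.1 minutes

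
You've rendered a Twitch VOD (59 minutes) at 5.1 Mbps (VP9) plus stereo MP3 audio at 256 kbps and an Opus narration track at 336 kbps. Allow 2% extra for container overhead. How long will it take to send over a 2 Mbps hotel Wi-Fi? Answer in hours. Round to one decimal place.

2.9 hours

59 min = 3540 s
Audio total: 256 + 336 = 592 kbps = 0.592 Mbps.
Total bitrate: 5.692 Mbps.
File: 5.692 Mbps × 3540 s = 20149.7 Mb.
With 2% container overhead: ×1.02. → 20552.7 Mb.
At 2 Mbps: 20552.7 / 2 = 10276.3 s ≈ 2.85 hours.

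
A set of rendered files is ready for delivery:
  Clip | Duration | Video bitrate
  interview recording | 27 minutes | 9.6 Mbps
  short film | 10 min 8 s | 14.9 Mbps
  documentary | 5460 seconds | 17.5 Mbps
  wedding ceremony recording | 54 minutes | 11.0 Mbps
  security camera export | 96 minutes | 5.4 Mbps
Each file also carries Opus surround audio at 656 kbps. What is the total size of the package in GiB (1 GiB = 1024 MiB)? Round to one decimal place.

Audio: 656 kbps = 0.656 Mbps.
interview recording: 10.256 Mbps × 1620 s = 16614.7 Mb
short film: 15.556 Mbps × 608 s = 9458.0 Mb
documentary: 18.156 Mbps × 5460 s = 99131.8 Mb
wedding ceremony recording: 11.656 Mbps × 3240 s = 37765.4 Mb
security camera export: 6.056 Mbps × 5760 s = 34882.6 Mb
Total: 197852.5 Mb = 24731.6 MB.
= 23.03 GiB.

23.0 GiB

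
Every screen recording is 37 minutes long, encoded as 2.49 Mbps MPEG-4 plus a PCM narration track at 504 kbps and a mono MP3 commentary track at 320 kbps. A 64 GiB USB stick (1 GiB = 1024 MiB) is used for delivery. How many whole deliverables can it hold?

37 min = 2220 s
Audio total: 504 + 320 = 824 kbps = 0.824 Mbps.
Total bitrate: 3.314 Mbps.
Per item: 3.314 Mbps × 2220 s = 7,357 Mb = 919.6 MB.
Capacity: 64 GiB = 549,756 Mb; 74.72 items → 74 complete.

74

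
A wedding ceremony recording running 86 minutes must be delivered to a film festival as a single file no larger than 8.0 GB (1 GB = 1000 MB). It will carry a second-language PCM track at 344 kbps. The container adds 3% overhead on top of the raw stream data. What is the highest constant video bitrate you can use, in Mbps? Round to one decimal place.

11.7 Mbps

Budget: 8.0 GB = 64000.0 Mb.
Stream payload after overhead: 64000.0 / 1.03 = 62135.9 Mb.
86 min = 5160 s
Total bitrate budget: 62135.9 Mb / 5160 s = 12.042 Mbps.
Audio: 344 kbps = 0.344 Mbps.
Video: 12.042 − 0.344 = 11.698 Mbps.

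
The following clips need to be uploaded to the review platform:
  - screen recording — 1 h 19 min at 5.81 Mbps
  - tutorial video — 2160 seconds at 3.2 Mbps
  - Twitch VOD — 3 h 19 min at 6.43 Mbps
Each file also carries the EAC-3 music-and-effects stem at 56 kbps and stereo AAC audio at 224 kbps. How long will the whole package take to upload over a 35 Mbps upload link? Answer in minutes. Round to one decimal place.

Audio total: 56 + 224 = 280 kbps = 0.280 Mbps.
screen recording: 6.090 Mbps × 4740 s = 28866.6 Mb
tutorial video: 3.480 Mbps × 2160 s = 7516.8 Mb
Twitch VOD: 6.710 Mbps × 11940 s = 80117.4 Mb
Total: 116500.8 Mb = 14562.6 MB.
At 35 Mbps: 116500.8 / 35 = 3329 s ≈ 55.5 minutes.

55.5 minutes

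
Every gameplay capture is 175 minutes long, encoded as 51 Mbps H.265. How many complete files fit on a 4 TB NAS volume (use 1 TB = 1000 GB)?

59

175 min = 10500 s
Per item: 51.000 Mbps × 10500 s = 535,500 Mb = 66,938 MB.
Capacity: 4 TB = 32,000,000 Mb; 59.76 items → 59 complete.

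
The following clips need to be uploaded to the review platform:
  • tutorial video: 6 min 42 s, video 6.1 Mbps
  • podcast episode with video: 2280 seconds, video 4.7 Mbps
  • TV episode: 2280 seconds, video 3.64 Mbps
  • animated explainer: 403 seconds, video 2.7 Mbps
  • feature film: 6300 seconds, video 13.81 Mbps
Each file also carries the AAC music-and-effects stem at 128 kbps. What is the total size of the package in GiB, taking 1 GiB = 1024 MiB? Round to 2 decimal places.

12.93 GiB

Audio: 128 kbps = 0.128 Mbps.
tutorial video: 6.228 Mbps × 402 s = 2503.7 Mb
podcast episode with video: 4.828 Mbps × 2280 s = 11007.8 Mb
TV episode: 3.768 Mbps × 2280 s = 8591.0 Mb
animated explainer: 2.828 Mbps × 403 s = 1139.7 Mb
feature film: 13.938 Mbps × 6300 s = 87809.4 Mb
Total: 111051.6 Mb = 13881.5 MB.
= 12.93 GiB.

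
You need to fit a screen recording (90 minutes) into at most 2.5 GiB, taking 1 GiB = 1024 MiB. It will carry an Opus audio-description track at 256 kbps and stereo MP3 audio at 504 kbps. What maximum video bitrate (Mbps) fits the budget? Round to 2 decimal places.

3.22 Mbps

Budget: 2.5 GiB = 21474.8 Mb.
90 min = 5400 s
Total bitrate budget: 21474.8 Mb / 5400 s = 3.977 Mbps.
Audio total: 256 + 504 = 760 kbps = 0.760 Mbps.
Video: 3.977 − 0.760 = 3.217 Mbps.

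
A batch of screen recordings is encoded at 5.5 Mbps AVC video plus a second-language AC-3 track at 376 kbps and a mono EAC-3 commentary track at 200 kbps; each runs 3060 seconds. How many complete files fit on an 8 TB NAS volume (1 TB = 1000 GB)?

3442

Audio total: 376 + 200 = 576 kbps = 0.576 Mbps.
Total bitrate: 6.076 Mbps.
Per item: 6.076 Mbps × 3060 s = 18,593 Mb = 2,324 MB.
Capacity: 8 TB = 64,000,000 Mb; 3442.24 items → 3442 complete.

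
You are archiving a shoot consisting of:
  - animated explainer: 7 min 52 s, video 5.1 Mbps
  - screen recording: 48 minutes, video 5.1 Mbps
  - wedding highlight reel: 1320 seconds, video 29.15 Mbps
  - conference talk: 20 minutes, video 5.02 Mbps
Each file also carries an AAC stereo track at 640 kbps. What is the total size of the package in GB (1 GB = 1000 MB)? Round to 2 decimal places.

Audio: 640 kbps = 0.640 Mbps.
animated explainer: 5.740 Mbps × 472 s = 2709.3 Mb
screen recording: 5.740 Mbps × 2880 s = 16531.2 Mb
wedding highlight reel: 29.790 Mbps × 1320 s = 39322.8 Mb
conference talk: 5.660 Mbps × 1200 s = 6792.0 Mb
Total: 65355.3 Mb = 8169.4 MB.
= 8.169 GB.

8.17 GB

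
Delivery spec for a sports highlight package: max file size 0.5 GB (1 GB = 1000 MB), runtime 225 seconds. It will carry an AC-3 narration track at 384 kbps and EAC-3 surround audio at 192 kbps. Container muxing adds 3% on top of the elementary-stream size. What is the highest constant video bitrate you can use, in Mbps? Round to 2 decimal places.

Budget: 0.5 GB = 4000.0 Mb.
Stream payload after overhead: 4000.0 / 1.03 = 3883.5 Mb.
Total bitrate budget: 3883.5 Mb / 225 s = 17.260 Mbps.
Audio total: 384 + 192 = 576 kbps = 0.576 Mbps.
Video: 17.260 − 0.576 = 16.684 Mbps.

16.68 Mbps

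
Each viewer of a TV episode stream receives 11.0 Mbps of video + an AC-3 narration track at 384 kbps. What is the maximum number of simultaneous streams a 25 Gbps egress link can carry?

2196

Audio: 384 kbps = 0.384 Mbps.
Per-viewer media rate: 11.384 Mbps.
25 Gbps = 25,000 Mbps; 25,000 / 11.384 = 2196.06 → 2196 viewers.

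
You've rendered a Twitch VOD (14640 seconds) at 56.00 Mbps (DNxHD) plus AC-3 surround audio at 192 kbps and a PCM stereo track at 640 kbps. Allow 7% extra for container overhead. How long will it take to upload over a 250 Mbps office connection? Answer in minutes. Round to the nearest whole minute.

Audio total: 192 + 640 = 832 kbps = 0.832 Mbps.
Total bitrate: 56.832 Mbps.
File: 56.832 Mbps × 14640 s = 832020.5 Mb.
With 7% container overhead: ×1.07. → 890261.9 Mb.
At 250 Mbps: 890261.9 / 250 = 3561.0 s ≈ 59.4 minutes.

59 minutes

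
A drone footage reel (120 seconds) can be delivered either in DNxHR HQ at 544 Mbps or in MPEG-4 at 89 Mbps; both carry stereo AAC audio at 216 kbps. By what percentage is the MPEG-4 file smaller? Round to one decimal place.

83.6%

Audio: 216 kbps = 0.216 Mbps.
DNxHR HQ: 544.216 Mbps × 120 s = 65305.9 Mb = 8.163 GB.
MPEG-4: 89.216 Mbps × 120 s = 10705.9 Mb = 1.338 GB.
Reduction: (1 − 1.338/8.163) × 100 = 83.61%.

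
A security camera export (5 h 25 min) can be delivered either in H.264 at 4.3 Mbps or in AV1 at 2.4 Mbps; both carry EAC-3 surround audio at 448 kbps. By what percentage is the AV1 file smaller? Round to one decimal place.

5 h 25 min = 325 min = 19500 s
Audio: 448 kbps = 0.448 Mbps.
H.264: 4.748 Mbps × 19500 s = 92586.0 Mb = 10.778 GiB.
AV1: 2.848 Mbps × 19500 s = 55536.0 Mb = 6.465 GiB.
Reduction: (1 − 6.465/10.778) × 100 = 40.02%.

40.0%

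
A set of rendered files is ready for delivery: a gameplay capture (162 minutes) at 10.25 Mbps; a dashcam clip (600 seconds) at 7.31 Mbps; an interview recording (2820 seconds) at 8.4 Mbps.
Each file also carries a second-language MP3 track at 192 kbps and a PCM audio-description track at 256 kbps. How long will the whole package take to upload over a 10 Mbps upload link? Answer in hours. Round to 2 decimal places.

3.71 hours

Audio total: 192 + 256 = 448 kbps = 0.448 Mbps.
gameplay capture: 10.698 Mbps × 9720 s = 103984.6 Mb
dashcam clip: 7.758 Mbps × 600 s = 4654.8 Mb
interview recording: 8.848 Mbps × 2820 s = 24951.4 Mb
Total: 133590.7 Mb = 16698.8 MB.
At 10 Mbps: 133590.7 / 10 = 13359 s ≈ 3.71 hours.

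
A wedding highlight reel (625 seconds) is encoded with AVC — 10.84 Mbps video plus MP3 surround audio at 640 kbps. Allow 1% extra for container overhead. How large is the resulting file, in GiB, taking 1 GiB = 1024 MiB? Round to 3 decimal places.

0.844 GiB

Audio: 640 kbps = 0.640 Mbps.
Total bitrate: 10.84 + 0.640 = 11.480 Mbps.
Stream data: 11.480 Mbps × 625 s = 7175.0 Mb.
With 1% container overhead: ×1.01.
7,247 Mb = 905,843,750 bytes ÷ 1,073,741,824 = 0.8436 GiB.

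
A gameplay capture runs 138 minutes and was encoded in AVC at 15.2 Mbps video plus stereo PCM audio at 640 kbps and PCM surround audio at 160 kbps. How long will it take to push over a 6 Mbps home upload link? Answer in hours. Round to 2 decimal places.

138 min = 8280 s
Audio total: 640 + 160 = 800 kbps = 0.800 Mbps.
Total bitrate: 16.000 Mbps.
File: 16.000 Mbps × 8280 s = 132480.0 Mb.
At 6 Mbps: 132480.0 / 6 = 22080.0 s ≈ 6.13 hours.

6.13 hours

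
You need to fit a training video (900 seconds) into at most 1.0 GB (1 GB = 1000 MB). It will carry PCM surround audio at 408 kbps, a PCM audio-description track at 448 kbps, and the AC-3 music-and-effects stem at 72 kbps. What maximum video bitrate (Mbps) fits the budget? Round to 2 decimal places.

Budget: 1.0 GB = 8000.0 Mb.
Total bitrate budget: 8000.0 Mb / 900 s = 8.889 Mbps.
Audio total: 408 + 448 + 72 = 928 kbps = 0.928 Mbps.
Video: 8.889 − 0.928 = 7.961 Mbps.

7.96 Mbps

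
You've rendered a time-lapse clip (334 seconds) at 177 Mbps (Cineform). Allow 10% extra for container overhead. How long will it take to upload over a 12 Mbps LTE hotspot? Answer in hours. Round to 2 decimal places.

File: 177.000 Mbps × 334 s = 59118.0 Mb.
With 10% container overhead: ×1.10. → 65029.8 Mb.
At 12 Mbps: 65029.8 / 12 = 5419.1 s ≈ 1.51 hours.

1.51 hours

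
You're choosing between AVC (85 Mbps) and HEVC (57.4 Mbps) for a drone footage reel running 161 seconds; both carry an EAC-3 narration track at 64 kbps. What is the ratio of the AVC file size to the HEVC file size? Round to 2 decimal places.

Audio: 64 kbps = 0.064 Mbps.
AVC: 85.064 Mbps × 161 s = 13695.3 Mb = 1.712 GB.
HEVC: 57.464 Mbps × 161 s = 9251.7 Mb = 1.156 GB.
Ratio: 1.712 / 1.156 = 1.480.

1.48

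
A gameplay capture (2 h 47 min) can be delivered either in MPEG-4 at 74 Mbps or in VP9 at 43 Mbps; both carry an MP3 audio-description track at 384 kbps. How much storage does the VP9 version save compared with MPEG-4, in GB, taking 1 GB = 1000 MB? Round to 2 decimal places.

38.83 GB

2 h 47 min = 167 min = 10020 s
Audio: 384 kbps = 0.384 Mbps.
MPEG-4: 74.384 Mbps × 10020 s = 745327.7 Mb = 93.166 GB.
VP9: 43.384 Mbps × 10020 s = 434707.7 Mb = 54.338 GB.
Saving: 93.166 − 54.338 = 38.828 GB.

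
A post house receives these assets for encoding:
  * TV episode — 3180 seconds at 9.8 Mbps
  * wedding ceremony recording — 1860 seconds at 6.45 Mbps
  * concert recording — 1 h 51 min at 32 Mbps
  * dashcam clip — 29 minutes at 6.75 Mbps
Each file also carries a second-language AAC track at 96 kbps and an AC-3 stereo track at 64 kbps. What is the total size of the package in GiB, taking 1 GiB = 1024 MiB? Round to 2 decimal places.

Audio total: 96 + 64 = 160 kbps = 0.160 Mbps.
TV episode: 9.960 Mbps × 3180 s = 31672.8 Mb
wedding ceremony recording: 6.610 Mbps × 1860 s = 12294.6 Mb
concert recording: 32.160 Mbps × 6660 s = 214185.6 Mb
dashcam clip: 6.910 Mbps × 1740 s = 12023.4 Mb
Total: 270176.4 Mb = 33772.1 MB.
= 31.45 GiB.

31.45 GiB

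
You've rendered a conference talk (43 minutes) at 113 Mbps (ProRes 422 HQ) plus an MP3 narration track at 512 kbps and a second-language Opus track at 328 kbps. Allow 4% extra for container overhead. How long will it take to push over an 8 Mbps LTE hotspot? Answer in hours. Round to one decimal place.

10.6 hours

43 min = 2580 s
Audio total: 512 + 328 = 840 kbps = 0.840 Mbps.
Total bitrate: 113.840 Mbps.
File: 113.840 Mbps × 2580 s = 293707.2 Mb.
With 4% container overhead: ×1.04. → 305455.5 Mb.
At 8 Mbps: 305455.5 / 8 = 38181.9 s ≈ 10.6 hours.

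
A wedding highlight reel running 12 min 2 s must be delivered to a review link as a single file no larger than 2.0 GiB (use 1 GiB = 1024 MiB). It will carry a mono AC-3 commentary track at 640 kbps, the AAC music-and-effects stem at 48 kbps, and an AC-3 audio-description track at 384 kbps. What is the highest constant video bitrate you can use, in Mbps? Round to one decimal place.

Budget: 2.0 GiB = 17179.9 Mb.
12 min 2 s = 722 s
Total bitrate budget: 17179.9 Mb / 722 s = 23.795 Mbps.
Audio total: 640 + 48 + 384 = 1072 kbps = 1.072 Mbps.
Video: 23.795 − 1.072 = 22.723 Mbps.

22.7 Mbps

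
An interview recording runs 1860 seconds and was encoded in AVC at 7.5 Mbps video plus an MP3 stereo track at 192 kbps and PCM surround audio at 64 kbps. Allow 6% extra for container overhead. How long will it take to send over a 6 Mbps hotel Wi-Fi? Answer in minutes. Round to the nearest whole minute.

Audio total: 192 + 64 = 256 kbps = 0.256 Mbps.
Total bitrate: 7.756 Mbps.
File: 7.756 Mbps × 1860 s = 14426.2 Mb.
With 6% container overhead: ×1.06. → 15291.7 Mb.
At 6 Mbps: 15291.7 / 6 = 2548.6 s ≈ 42.5 minutes.

42 minutes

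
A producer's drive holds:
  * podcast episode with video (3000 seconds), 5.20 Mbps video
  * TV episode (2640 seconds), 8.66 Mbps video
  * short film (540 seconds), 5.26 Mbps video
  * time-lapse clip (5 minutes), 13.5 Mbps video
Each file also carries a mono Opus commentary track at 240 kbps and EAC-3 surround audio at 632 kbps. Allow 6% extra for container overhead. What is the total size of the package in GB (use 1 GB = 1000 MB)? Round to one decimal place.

6.8 GB

Audio total: 240 + 632 = 872 kbps = 0.872 Mbps.
podcast episode with video: 6.072 Mbps × 3000 s × 1.06 = 19309.0 Mb
TV episode: 9.532 Mbps × 2640 s × 1.06 = 26674.3 Mb
short film: 6.132 Mbps × 540 s × 1.06 = 3510.0 Mb
time-lapse clip: 14.372 Mbps × 300 s × 1.06 = 4570.3 Mb
Total: 54063.6 Mb = 6757.9 MB.
= 6.758 GB.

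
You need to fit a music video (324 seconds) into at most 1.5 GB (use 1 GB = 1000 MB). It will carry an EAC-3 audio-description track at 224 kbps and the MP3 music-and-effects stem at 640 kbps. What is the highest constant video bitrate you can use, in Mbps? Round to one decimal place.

36.2 Mbps

Budget: 1.5 GB = 12000.0 Mb.
Total bitrate budget: 12000.0 Mb / 324 s = 37.037 Mbps.
Audio total: 224 + 640 = 864 kbps = 0.864 Mbps.
Video: 37.037 − 0.864 = 36.173 Mbps.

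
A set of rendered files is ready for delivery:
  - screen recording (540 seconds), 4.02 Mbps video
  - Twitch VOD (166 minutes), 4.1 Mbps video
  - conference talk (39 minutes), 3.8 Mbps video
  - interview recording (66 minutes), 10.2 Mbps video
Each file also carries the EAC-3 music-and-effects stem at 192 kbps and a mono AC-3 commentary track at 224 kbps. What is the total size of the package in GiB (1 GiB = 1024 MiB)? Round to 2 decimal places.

11.56 GiB

Audio total: 192 + 224 = 416 kbps = 0.416 Mbps.
screen recording: 4.436 Mbps × 540 s = 2395.4 Mb
Twitch VOD: 4.516 Mbps × 9960 s = 44979.4 Mb
conference talk: 4.216 Mbps × 2340 s = 9865.4 Mb
interview recording: 10.616 Mbps × 3960 s = 42039.4 Mb
Total: 99279.6 Mb = 12410.0 MB.
= 11.56 GiB.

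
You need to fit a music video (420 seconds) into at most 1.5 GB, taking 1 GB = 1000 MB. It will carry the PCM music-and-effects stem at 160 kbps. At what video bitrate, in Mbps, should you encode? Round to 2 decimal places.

28.41 Mbps

Budget: 1.5 GB = 12000.0 Mb.
Total bitrate budget: 12000.0 Mb / 420 s = 28.571 Mbps.
Audio: 160 kbps = 0.160 Mbps.
Video: 28.571 − 0.160 = 28.411 Mbps.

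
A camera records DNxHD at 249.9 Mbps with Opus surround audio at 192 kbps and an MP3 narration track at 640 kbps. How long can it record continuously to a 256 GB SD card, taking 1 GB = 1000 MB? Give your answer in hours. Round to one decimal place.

2.3 hours

Audio total: 192 + 640 = 832 kbps = 0.832 Mbps.
Total bitrate: 249.9 + 0.832 = 250.732 Mbps.
Capacity: 256 GB = 2,048,000 Mb.
Recording time: 2,048,000 / 250.732 = 8,168 s ≈ 2.27 hours.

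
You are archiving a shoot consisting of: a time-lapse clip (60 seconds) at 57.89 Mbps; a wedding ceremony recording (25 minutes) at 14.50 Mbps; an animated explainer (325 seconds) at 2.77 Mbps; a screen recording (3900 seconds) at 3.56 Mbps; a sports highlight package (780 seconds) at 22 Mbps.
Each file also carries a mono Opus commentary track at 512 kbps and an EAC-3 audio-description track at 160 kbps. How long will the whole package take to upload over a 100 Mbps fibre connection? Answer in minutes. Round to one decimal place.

Audio total: 512 + 160 = 672 kbps = 0.672 Mbps.
time-lapse clip: 58.562 Mbps × 60 s = 3513.7 Mb
wedding ceremony recording: 15.172 Mbps × 1500 s = 22758.0 Mb
animated explainer: 3.442 Mbps × 325 s = 1118.7 Mb
screen recording: 4.232 Mbps × 3900 s = 16504.8 Mb
sports highlight package: 22.672 Mbps × 780 s = 17684.2 Mb
Total: 61579.3 Mb = 7697.4 MB.
At 100 Mbps: 61579.3 / 100 = 616 s ≈ 10.3 minutes.

10.3 minutes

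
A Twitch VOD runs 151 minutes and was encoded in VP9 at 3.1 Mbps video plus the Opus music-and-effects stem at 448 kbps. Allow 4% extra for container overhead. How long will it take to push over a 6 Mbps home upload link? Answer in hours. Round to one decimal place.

1.5 hours

151 min = 9060 s
Audio: 448 kbps = 0.448 Mbps.
Total bitrate: 3.548 Mbps.
File: 3.548 Mbps × 9060 s = 32144.9 Mb.
With 4% container overhead: ×1.04. → 33430.7 Mb.
At 6 Mbps: 33430.7 / 6 = 5571.8 s ≈ 1.55 hours.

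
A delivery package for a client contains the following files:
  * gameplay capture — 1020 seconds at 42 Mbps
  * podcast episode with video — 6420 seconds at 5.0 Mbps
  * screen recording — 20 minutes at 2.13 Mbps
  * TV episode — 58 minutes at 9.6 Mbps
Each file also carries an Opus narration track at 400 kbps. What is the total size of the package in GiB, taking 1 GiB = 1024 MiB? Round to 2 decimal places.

Audio: 400 kbps = 0.400 Mbps.
gameplay capture: 42.400 Mbps × 1020 s = 43248.0 Mb
podcast episode with video: 5.400 Mbps × 6420 s = 34668.0 Mb
screen recording: 2.530 Mbps × 1200 s = 3036.0 Mb
TV episode: 10.000 Mbps × 3480 s = 34800.0 Mb
Total: 115752.0 Mb = 14469.0 MB.
= 13.48 GiB.

13.48 GiB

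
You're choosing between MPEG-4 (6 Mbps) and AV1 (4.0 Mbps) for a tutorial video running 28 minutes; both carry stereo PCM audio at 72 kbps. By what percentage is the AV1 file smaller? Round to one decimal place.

28 min = 1680 s
Audio: 72 kbps = 0.072 Mbps.
MPEG-4: 6.072 Mbps × 1680 s = 10201.0 Mb = 1.188 GiB.
AV1: 4.072 Mbps × 1680 s = 6841.0 Mb = 0.796 GiB.
Reduction: (1 − 0.796/1.188) × 100 = 32.94%.

32.9%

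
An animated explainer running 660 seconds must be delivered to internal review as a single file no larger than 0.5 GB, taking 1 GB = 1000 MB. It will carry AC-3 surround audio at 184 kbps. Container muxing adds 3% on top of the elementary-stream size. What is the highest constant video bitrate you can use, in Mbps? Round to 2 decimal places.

Budget: 0.5 GB = 4000.0 Mb.
Stream payload after overhead: 4000.0 / 1.03 = 3883.5 Mb.
Total bitrate budget: 3883.5 Mb / 660 s = 5.884 Mbps.
Audio: 184 kbps = 0.184 Mbps.
Video: 5.884 − 0.184 = 5.700 Mbps.

5.70 Mbps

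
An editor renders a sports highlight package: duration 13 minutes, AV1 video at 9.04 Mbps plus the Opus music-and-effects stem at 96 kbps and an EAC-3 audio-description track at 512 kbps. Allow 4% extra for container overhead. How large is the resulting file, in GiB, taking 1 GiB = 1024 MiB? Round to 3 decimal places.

13 min = 780 s
Audio total: 96 + 512 = 608 kbps = 0.608 Mbps.
Total bitrate: 9.04 + 0.608 = 9.648 Mbps.
Stream data: 9.648 Mbps × 780 s = 7525.4 Mb.
With 4% container overhead: ×1.04.
7,826 Mb = 978,307,200 bytes ÷ 1,073,741,824 = 0.9111 GiB.

0.911 GiB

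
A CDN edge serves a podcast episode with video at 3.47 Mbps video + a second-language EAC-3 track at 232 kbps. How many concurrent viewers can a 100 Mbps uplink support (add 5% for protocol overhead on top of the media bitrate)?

Audio: 232 kbps = 0.232 Mbps.
Per-viewer media rate: 3.702 Mbps.
On the wire with 5% overhead: 3.887 Mbps.
100 Mbps = 100.0 Mbps; 100.0 / 3.887 = 25.73 → 25 viewers.

25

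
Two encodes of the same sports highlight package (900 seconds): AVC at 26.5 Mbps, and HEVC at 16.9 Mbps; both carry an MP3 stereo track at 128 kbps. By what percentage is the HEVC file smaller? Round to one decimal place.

Audio: 128 kbps = 0.128 Mbps.
AVC: 26.628 Mbps × 900 s = 23965.2 Mb = 2.996 GB.
HEVC: 17.028 Mbps × 900 s = 15325.2 Mb = 1.916 GB.
Reduction: (1 − 1.916/2.996) × 100 = 36.05%.

36.1%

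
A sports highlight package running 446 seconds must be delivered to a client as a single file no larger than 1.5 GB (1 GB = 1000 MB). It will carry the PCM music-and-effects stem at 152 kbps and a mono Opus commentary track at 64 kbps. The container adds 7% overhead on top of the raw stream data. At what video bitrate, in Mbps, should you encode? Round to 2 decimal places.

24.93 Mbps

Budget: 1.5 GB = 12000.0 Mb.
Stream payload after overhead: 12000.0 / 1.07 = 11215.0 Mb.
Total bitrate budget: 11215.0 Mb / 446 s = 25.146 Mbps.
Audio total: 152 + 64 = 216 kbps = 0.216 Mbps.
Video: 25.146 − 0.216 = 24.930 Mbps.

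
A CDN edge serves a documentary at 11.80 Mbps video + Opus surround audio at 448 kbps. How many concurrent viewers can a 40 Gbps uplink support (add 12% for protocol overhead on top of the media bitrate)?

2915

Audio: 448 kbps = 0.448 Mbps.
Per-viewer media rate: 12.248 Mbps.
On the wire with 12% overhead: 13.718 Mbps.
40 Gbps = 40,000 Mbps; 40,000 / 13.718 = 2915.93 → 2915 viewers.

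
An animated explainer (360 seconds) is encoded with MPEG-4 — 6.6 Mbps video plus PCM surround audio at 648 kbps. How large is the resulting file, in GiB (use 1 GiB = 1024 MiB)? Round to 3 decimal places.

Audio: 648 kbps = 0.648 Mbps.
Total bitrate: 6.6 + 0.648 = 7.248 Mbps.
Stream data: 7.248 Mbps × 360 s = 2609.3 Mb.
2,609 Mb = 326,160,000 bytes ÷ 1,073,741,824 = 0.3038 GiB.

0.304 GiB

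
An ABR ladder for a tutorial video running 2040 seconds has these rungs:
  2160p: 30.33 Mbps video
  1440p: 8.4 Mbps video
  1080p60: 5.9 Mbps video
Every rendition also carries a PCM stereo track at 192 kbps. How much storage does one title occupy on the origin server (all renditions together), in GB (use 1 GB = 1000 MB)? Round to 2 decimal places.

Audio: 192 kbps = 0.192 Mbps.
Sum of rendition bitrates: (30.33+0.192) + (8.4+0.192) + (5.9+0.192) = 45.206 Mbps.
× 2040 s = 92,220 Mb = 11,528 MB = 11.53 GB.

11.53 GB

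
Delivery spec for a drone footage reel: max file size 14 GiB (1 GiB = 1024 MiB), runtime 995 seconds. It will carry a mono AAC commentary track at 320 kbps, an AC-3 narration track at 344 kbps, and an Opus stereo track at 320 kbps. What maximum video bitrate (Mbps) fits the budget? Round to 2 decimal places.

119.88 Mbps

Budget: 14 GiB = 120259.1 Mb.
Total bitrate budget: 120259.1 Mb / 995 s = 120.863 Mbps.
Audio total: 320 + 344 + 320 = 984 kbps = 0.984 Mbps.
Video: 120.863 − 0.984 = 119.879 Mbps.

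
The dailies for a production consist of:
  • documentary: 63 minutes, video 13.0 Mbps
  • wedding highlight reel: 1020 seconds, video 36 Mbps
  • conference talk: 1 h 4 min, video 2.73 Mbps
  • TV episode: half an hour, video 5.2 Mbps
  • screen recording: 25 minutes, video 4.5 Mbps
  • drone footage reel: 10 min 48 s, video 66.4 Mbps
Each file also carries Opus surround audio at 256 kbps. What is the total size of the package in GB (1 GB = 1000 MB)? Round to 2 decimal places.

Audio: 256 kbps = 0.256 Mbps.
documentary: 13.256 Mbps × 3780 s = 50107.7 Mb
wedding highlight reel: 36.256 Mbps × 1020 s = 36981.1 Mb
conference talk: 2.986 Mbps × 3840 s = 11466.2 Mb
TV episode: 5.456 Mbps × 1800 s = 9820.8 Mb
screen recording: 4.756 Mbps × 1500 s = 7134.0 Mb
drone footage reel: 66.656 Mbps × 648 s = 43193.1 Mb
Total: 158702.9 Mb = 19837.9 MB.
= 19.84 GB.

19.84 GB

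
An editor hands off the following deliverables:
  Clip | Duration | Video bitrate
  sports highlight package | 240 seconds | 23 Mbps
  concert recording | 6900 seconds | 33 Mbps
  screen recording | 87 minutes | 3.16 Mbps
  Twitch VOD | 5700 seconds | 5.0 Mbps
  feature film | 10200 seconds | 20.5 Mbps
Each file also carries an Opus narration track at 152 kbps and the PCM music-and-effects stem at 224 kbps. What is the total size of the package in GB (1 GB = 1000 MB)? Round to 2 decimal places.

Audio total: 152 + 224 = 376 kbps = 0.376 Mbps.
sports highlight package: 23.376 Mbps × 240 s = 5610.2 Mb
concert recording: 33.376 Mbps × 6900 s = 230294.4 Mb
screen recording: 3.536 Mbps × 5220 s = 18457.9 Mb
Twitch VOD: 5.376 Mbps × 5700 s = 30643.2 Mb
feature film: 20.876 Mbps × 10200 s = 212935.2 Mb
Total: 497941.0 Mb = 62242.6 MB.
= 62.24 GB.

62.24 GB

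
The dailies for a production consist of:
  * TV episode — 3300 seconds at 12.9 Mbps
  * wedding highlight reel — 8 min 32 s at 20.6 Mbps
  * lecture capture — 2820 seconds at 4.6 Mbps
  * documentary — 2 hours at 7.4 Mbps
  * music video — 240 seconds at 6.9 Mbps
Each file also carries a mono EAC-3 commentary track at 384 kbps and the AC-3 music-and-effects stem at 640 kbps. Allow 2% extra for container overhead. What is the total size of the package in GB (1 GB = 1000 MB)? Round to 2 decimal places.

Audio total: 384 + 640 = 1024 kbps = 1.024 Mbps.
TV episode: 13.924 Mbps × 3300 s × 1.02 = 46868.2 Mb
wedding highlight reel: 21.624 Mbps × 512 s × 1.02 = 11292.9 Mb
lecture capture: 5.624 Mbps × 2820 s × 1.02 = 16176.9 Mb
documentary: 8.424 Mbps × 7200 s × 1.02 = 61865.9 Mb
music video: 7.924 Mbps × 240 s × 1.02 = 1939.8 Mb
Total: 138143.6 Mb = 17268.0 MB.
= 17.27 GB.

17.27 GB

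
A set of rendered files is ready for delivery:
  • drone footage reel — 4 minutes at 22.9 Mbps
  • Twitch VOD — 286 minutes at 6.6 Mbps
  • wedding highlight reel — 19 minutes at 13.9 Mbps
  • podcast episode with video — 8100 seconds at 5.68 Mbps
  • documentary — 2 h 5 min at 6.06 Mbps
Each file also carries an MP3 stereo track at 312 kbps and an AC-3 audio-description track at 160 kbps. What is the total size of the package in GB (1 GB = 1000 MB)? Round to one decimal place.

30.3 GB

Audio total: 312 + 160 = 472 kbps = 0.472 Mbps.
drone footage reel: 23.372 Mbps × 240 s = 5609.3 Mb
Twitch VOD: 7.072 Mbps × 17160 s = 121355.5 Mb
wedding highlight reel: 14.372 Mbps × 1140 s = 16384.1 Mb
podcast episode with video: 6.152 Mbps × 8100 s = 49831.2 Mb
documentary: 6.532 Mbps × 7500 s = 48990.0 Mb
Total: 242170.1 Mb = 30271.3 MB.
= 30.27 GB.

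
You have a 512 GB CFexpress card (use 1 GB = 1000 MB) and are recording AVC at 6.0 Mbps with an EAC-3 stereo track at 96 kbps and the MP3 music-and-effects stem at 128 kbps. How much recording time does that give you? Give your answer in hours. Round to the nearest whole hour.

183 hours

Audio total: 96 + 128 = 224 kbps = 0.224 Mbps.
Total bitrate: 6.0 + 0.224 = 6.224 Mbps.
Capacity: 512 GB = 4,096,000 Mb.
Recording time: 4,096,000 / 6.224 = 658,098 s ≈ 183 hours.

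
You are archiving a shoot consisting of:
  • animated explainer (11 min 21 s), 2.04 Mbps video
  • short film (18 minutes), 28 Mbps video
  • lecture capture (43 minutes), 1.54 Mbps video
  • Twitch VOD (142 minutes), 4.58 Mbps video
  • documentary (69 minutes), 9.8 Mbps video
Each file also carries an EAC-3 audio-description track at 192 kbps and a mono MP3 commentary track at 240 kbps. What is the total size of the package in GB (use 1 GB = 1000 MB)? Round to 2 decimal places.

Audio total: 192 + 240 = 432 kbps = 0.432 Mbps.
animated explainer: 2.472 Mbps × 681 s = 1683.4 Mb
short film: 28.432 Mbps × 1080 s = 30706.6 Mb
lecture capture: 1.972 Mbps × 2580 s = 5087.8 Mb
Twitch VOD: 5.012 Mbps × 8520 s = 42702.2 Mb
documentary: 10.232 Mbps × 4140 s = 42360.5 Mb
Total: 122540.5 Mb = 15317.6 MB.
= 15.32 GB.

15.32 GB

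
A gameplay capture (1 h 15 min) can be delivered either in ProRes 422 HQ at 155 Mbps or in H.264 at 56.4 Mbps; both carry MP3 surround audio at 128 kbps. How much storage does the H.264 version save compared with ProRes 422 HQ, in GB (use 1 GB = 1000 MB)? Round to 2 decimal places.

1 h 15 min = 75 min = 4500 s
Audio: 128 kbps = 0.128 Mbps.
ProRes 422 HQ: 155.128 Mbps × 4500 s = 698076.0 Mb = 87.260 GB.
H.264: 56.528 Mbps × 4500 s = 254376.0 Mb = 31.797 GB.
Saving: 87.260 − 31.797 = 55.462 GB.

55.46 GB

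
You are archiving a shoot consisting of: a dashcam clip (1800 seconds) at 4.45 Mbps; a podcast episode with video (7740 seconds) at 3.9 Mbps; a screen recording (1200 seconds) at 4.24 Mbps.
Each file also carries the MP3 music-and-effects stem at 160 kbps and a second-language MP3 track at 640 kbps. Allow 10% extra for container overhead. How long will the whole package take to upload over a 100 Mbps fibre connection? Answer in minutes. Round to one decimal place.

Audio total: 160 + 640 = 800 kbps = 0.800 Mbps.
dashcam clip: 5.250 Mbps × 1800 s × 1.10 = 10395.0 Mb
podcast episode with video: 4.700 Mbps × 7740 s × 1.10 = 40015.8 Mb
screen recording: 5.040 Mbps × 1200 s × 1.10 = 6652.8 Mb
Total: 57063.6 Mb = 7132.9 MB.
At 100 Mbps: 57063.6 / 100 = 571 s ≈ 9.51 minutes.

9.5 minutes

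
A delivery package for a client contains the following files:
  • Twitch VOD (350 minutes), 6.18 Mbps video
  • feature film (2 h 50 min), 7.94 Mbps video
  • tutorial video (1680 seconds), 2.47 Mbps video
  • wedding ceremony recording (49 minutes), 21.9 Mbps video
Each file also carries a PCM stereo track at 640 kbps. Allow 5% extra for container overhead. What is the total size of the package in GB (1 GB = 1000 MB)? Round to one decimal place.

39.7 GB

Audio: 640 kbps = 0.640 Mbps.
Twitch VOD: 6.820 Mbps × 21000 s × 1.05 = 150381.0 Mb
feature film: 8.580 Mbps × 10200 s × 1.05 = 91891.8 Mb
tutorial video: 3.110 Mbps × 1680 s × 1.05 = 5486.0 Mb
wedding ceremony recording: 22.540 Mbps × 2940 s × 1.05 = 69581.0 Mb
Total: 317339.8 Mb = 39667.5 MB.
= 39.67 GB.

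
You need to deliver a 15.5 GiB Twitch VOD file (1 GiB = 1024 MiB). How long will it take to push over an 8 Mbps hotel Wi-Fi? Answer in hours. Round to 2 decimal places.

4.62 hours

File: 15.5 GiB = 133144.0 Mb.
At 8 Mbps: 133144.0 / 8 = 16643.0 s ≈ 4.62 hours.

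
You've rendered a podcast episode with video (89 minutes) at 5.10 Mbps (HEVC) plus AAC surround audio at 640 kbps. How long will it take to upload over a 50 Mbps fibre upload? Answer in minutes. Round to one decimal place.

10.2 minutes

89 min = 5340 s
Audio: 640 kbps = 0.640 Mbps.
Total bitrate: 5.740 Mbps.
File: 5.740 Mbps × 5340 s = 30651.6 Mb.
At 50 Mbps: 30651.6 / 50 = 613.0 s ≈ 10.2 minutes.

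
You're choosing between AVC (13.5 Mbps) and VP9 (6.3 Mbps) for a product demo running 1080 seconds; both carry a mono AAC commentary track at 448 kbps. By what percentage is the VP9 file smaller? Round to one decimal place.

51.6%

Audio: 448 kbps = 0.448 Mbps.
AVC: 13.948 Mbps × 1080 s = 15063.8 Mb = 1.883 GB.
VP9: 6.748 Mbps × 1080 s = 7287.8 Mb = 0.911 GB.
Reduction: (1 − 0.911/1.883) × 100 = 51.62%.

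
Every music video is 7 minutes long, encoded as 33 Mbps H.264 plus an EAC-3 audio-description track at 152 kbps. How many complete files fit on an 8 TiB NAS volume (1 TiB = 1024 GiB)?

5053

7 min = 420 s
Audio: 152 kbps = 0.152 Mbps.
Total bitrate: 33.152 Mbps.
Per item: 33.152 Mbps × 420 s = 13,924 Mb = 1,740 MB.
Capacity: 8 TiB = 70,368,744 Mb; 5053.83 items → 5053 complete.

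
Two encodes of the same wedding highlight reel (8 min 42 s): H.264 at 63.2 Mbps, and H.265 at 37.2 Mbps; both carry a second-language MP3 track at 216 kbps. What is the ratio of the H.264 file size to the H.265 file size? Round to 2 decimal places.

8 min 42 s = 522 s
Audio: 216 kbps = 0.216 Mbps.
H.264: 63.416 Mbps × 522 s = 33103.2 Mb = 3.854 GiB.
H.265: 37.416 Mbps × 522 s = 19531.2 Mb = 2.274 GiB.
Ratio: 3.854 / 2.274 = 1.695.

1.69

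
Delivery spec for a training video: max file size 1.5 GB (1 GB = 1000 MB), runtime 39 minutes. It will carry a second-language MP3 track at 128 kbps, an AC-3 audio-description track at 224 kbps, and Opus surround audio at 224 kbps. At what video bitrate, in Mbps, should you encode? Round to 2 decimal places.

Budget: 1.5 GB = 12000.0 Mb.
39 min = 2340 s
Total bitrate budget: 12000.0 Mb / 2340 s = 5.128 Mbps.
Audio total: 128 + 224 + 224 = 576 kbps = 0.576 Mbps.
Video: 5.128 − 0.576 = 4.552 Mbps.

4.55 Mbps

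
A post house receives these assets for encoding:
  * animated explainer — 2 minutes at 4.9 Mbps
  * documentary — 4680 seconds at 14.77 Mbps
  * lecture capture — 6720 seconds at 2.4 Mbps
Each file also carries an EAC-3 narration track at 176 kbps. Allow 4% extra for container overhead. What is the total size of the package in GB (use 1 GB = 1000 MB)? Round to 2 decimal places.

Audio: 176 kbps = 0.176 Mbps.
animated explainer: 5.076 Mbps × 120 s × 1.04 = 633.5 Mb
documentary: 14.946 Mbps × 4680 s × 1.04 = 72745.2 Mb
lecture capture: 2.576 Mbps × 6720 s × 1.04 = 18003.1 Mb
Total: 91381.8 Mb = 11422.7 MB.
= 11.42 GB.

11.42 GB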